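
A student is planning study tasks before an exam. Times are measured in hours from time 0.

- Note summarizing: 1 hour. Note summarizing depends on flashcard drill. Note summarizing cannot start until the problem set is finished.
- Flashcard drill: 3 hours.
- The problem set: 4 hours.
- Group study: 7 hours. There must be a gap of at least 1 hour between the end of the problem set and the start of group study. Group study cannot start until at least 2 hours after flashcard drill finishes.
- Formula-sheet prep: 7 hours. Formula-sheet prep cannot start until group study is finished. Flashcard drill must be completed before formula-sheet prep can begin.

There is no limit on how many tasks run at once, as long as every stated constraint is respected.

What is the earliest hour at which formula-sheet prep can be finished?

Flashcard drill can start immediately at hour 0; it finishes at hour 3.
The problem set can start immediately at hour 0; it finishes at hour 4.
For group study: the problem set (finishes hour 4, plus 1-hour gap → hour 5); flashcard drill (finishes hour 3, plus 2-hour gap → hour 5). Taking the maximum gives a start of hour 5, and it finishes at 5 + 7 = hour 12.
For formula-sheet prep: group study (finishes hour 12); flashcard drill (finishes hour 3). Taking the maximum gives a start of hour 12, and it finishes at 12 + 7 = hour 19.

19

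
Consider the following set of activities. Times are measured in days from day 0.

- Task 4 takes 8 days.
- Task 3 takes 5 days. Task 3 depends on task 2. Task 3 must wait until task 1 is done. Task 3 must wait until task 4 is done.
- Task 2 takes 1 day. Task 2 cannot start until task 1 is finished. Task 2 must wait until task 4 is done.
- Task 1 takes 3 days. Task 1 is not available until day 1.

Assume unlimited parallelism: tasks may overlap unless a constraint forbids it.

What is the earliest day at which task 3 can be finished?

14

Task 4 can start immediately at day 0; it finishes at day 8.
Task 1 cannot begin until its own release at day 1. It runs from day 1 to 1 + 3 = day 4.
For task 2: task 1 (finishes day 4); task 4 (finishes day 8). Taking the maximum gives a start of day 8, and it finishes at 8 + 1 = day 9.
Task 3 cannot start until task 2 (finishes day 9); task 1 (finishes day 4); task 4 (finishes day 8). The controlling bound is day 9, so task 3 finishes at 9 + 5 = day 14.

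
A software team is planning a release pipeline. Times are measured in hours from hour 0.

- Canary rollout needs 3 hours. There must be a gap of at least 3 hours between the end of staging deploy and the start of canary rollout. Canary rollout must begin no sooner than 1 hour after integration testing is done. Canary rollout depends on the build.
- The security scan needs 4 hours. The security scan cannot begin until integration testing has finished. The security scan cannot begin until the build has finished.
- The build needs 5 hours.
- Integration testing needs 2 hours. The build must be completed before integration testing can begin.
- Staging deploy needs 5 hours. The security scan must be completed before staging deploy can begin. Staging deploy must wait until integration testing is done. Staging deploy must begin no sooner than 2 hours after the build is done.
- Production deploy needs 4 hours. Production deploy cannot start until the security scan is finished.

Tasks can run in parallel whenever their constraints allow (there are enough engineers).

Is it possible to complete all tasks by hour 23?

Yes

Nothing blocks the build, so it runs from hour 0 to hour 5.
Integration testing cannot begin until the build (finishes hour 5). It runs from hour 5 to 5 + 2 = hour 7.
The security scan has to wait for integration testing (finishes hour 7); the build (finishes hour 5). The latest of these is hour 7, so the security scan runs hour 7 to 7 + 4 = hour 11.
Production deploy cannot begin until the security scan (finishes hour 11). It runs from hour 11 to 11 + 4 = hour 15.
Staging deploy cannot start until the security scan (finishes hour 11); integration testing (finishes hour 7); the build (finishes hour 5, plus 2-hour gap → hour 7). The controlling bound is hour 11, so staging deploy finishes at 11 + 5 = hour 16.
Canary rollout has to wait for staging deploy (finishes hour 16, plus 3-hour gap → hour 19); integration testing (finishes hour 7, plus 1-hour gap → hour 8); the build (finishes hour 5). The latest of these is hour 19, so canary rollout runs hour 19 to 19 + 3 = hour 22.
Every task is finished by hour 22, which is no later than the deadline of 23, so the schedule is feasible.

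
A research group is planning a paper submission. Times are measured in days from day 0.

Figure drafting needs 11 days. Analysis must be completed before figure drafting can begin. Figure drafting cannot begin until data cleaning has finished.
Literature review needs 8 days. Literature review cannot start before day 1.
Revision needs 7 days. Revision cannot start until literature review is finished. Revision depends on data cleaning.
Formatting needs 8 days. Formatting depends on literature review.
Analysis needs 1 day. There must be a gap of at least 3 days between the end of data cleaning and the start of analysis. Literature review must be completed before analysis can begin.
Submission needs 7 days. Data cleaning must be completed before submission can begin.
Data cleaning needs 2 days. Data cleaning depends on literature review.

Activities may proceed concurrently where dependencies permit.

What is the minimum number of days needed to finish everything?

26

Literature review waits on its own release at day 1, so it starts at day 1 and finishes at 1 + 8 = day 9.
After literature review (finishes day 9), formatting can start at day 9 and finishes at day 17.
Data cleaning cannot begin until literature review (finishes day 9). It runs from day 9 to 9 + 2 = day 11.
After data cleaning (finishes day 11), submission can start at day 11 and finishes at day 18.
Revision cannot start until literature review (finishes day 9); data cleaning (finishes day 11). The controlling bound is day 11, so revision finishes at 11 + 7 = day 18.
Analysis needs all of data cleaning (finishes day 11, plus 3-day gap → day 14); literature review (finishes day 9). That puts its earliest start at day 14; it finishes at 14 + 1 = day 15.
Figure drafting needs all of analysis (finishes day 15); data cleaning (finishes day 11). That puts its earliest start at day 15; it finishes at 15 + 11 = day 26.
All tasks are finished once the last one completes. Finish times: Literature review at 9, Data cleaning at 11, Analysis at 15, Figure drafting at 26, Revision at 18, Formatting at 17, Submission at 18. The latest is day 26.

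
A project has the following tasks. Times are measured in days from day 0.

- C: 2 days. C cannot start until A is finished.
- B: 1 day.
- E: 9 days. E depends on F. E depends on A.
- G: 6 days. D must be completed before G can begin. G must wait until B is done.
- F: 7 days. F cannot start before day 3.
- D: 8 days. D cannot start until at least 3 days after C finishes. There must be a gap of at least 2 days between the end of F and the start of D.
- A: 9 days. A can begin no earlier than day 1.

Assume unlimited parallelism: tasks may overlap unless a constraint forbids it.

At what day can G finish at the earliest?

After its own release at day 3, F can start at day 3 and finishes at day 10.
B can start immediately at day 0; it finishes at day 1.
A waits on its own release at day 1, so it starts at day 1 and finishes at 1 + 9 = day 10.
C cannot begin until A (finishes day 10). It runs from day 10 to 10 + 2 = day 12.
D cannot start until C (finishes day 12, plus 3-day gap → day 15); F (finishes day 10, plus 2-day gap → day 12). The controlling bound is day 15, so D finishes at 15 + 8 = day 23.
For G: D (finishes day 23); B (finishes day 1). Taking the maximum gives a start of day 23, and it finishes at 23 + 6 = day 29.

29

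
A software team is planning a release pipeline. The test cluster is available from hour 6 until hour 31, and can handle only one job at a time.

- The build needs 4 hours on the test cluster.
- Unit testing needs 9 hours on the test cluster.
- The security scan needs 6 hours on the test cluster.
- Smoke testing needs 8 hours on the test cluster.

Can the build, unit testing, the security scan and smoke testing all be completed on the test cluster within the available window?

The test cluster window is 31 − 6 = 25 hours.
Running back to back, the jobs need 4 + 9 + 6 + 8 = 27 hours on the test cluster.
Since 27 > 25, they cannot all fit.

No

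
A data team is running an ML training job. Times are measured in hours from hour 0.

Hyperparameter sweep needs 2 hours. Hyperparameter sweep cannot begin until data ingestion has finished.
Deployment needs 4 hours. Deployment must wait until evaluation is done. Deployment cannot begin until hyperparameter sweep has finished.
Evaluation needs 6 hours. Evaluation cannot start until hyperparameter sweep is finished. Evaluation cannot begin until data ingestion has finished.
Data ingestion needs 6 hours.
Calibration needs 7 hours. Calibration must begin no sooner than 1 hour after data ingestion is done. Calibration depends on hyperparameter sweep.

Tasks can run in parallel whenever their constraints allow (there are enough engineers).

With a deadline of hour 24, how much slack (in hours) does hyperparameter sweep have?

Data ingestion has no prerequisites, so it starts at hour 0 and finishes at hour 6.
Hyperparameter sweep waits on data ingestion (finishes hour 6), so it starts at hour 6 and finishes at 6 + 2 = hour 8.

Working backward from the deadline:
Deployment has no dependents, so it just needs to finish by hour 24. Starting by 24 − 4 = hour 20 achieves that.
Evaluation must finish before deployment (must start by hour 20). With a 6-hour duration, evaluation must start by 20 − 6 = hour 14.
Calibration has no dependents, so it just needs to finish by hour 24. Starting by 24 − 7 = hour 17 achieves that.
Hyperparameter sweep must finish in time for evaluation (must start by hour 14); calibration (must start by hour 17); deployment (must start by hour 20). The tightest is hour 14, so hyperparameter sweep must start by 14 − 2 = hour 12.
So hyperparameter sweep can start as early as hour 6 and as late as hour 12, giving 12 − 6 = 6 hours of slack.

6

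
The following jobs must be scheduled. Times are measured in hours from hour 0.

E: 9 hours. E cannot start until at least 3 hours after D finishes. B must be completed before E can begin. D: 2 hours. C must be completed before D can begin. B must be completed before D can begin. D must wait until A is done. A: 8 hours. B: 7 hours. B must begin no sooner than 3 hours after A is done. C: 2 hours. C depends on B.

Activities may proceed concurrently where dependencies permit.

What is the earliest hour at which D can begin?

A can start immediately at hour 0; it finishes at hour 8.
After A (finishes hour 8, plus 3-hour gap → hour 11), B can start at hour 11 and finishes at hour 18.
After B (finishes hour 18), C can start at hour 18 and finishes at hour 20.
D waits on C (finishes hour 20); B (finishes hour 18); A (finishes hour 8). The latest of these is hour 20, which is the earliest D can start.

20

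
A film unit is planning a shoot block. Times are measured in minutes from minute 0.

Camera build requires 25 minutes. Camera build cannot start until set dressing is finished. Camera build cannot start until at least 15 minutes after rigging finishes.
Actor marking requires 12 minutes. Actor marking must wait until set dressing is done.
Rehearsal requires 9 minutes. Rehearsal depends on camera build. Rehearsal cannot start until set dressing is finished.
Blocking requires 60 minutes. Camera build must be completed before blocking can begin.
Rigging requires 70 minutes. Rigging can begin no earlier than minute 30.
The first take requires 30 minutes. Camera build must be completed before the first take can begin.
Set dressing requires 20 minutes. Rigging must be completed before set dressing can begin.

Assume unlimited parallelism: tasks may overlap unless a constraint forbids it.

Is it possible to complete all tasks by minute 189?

Rigging cannot begin until its own release at minute 30. It runs from minute 30 to 30 + 70 = minute 100.
Set dressing cannot begin until rigging (finishes minute 100). It runs from minute 100 to 100 + 20 = minute 120.
Actor marking waits on set dressing (finishes minute 120), so it starts at minute 120 and finishes at 120 + 12 = minute 132.
Camera build cannot start until set dressing (finishes minute 120); rigging (finishes minute 100, plus 15-minute gap → minute 115). The controlling bound is minute 120, so camera build finishes at 120 + 25 = minute 145.
The first take cannot begin until camera build (finishes minute 145). It runs from minute 145 to 145 + 30 = minute 175.
Rehearsal cannot start until camera build (finishes minute 145); set dressing (finishes minute 120). The controlling bound is minute 145, so rehearsal finishes at 145 + 9 = minute 154.
After camera build (finishes minute 145), blocking can start at minute 145 and finishes at minute 205.
The earliest everything can be done is minute 205, which is after the deadline of 189, so it is not possible.

No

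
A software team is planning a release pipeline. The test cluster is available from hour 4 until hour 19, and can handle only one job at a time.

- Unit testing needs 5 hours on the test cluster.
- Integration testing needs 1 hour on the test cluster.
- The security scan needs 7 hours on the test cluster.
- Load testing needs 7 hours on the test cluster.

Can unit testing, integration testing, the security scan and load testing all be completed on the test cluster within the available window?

The test cluster window is 19 − 4 = 15 hours.
Running back to back, the jobs need 5 + 1 + 7 + 7 = 20 hours on the test cluster.
Since 20 > 15, they cannot all fit.

No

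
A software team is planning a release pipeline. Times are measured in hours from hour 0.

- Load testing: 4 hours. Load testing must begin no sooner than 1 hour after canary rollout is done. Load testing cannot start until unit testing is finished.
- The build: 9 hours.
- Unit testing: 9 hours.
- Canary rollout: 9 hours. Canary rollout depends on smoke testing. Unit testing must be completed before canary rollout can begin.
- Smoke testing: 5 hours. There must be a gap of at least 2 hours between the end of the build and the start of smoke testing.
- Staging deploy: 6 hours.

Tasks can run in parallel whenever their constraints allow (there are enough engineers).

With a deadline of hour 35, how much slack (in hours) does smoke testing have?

Nothing blocks the build, so it runs from hour 0 to hour 9.
Smoke testing cannot begin until the build (finishes hour 9, plus 2-hour gap → hour 11). It runs from hour 11 to 11 + 5 = hour 16.

Working backward from the deadline:
Nothing follows load testing; the deadline of hour 35 is its only limit. It must start by 35 − 4 = hour 31.
Canary rollout has to be done before load testing (must start by hour 31, minus 1-hour gap → hour 30). That means finishing by hour 30, i.e. starting by 30 − 9 = hour 21.
Smoke testing has to be done before canary rollout (must start by hour 21). That means finishing by hour 21, i.e. starting by 21 − 5 = hour 16.
So smoke testing can start as early as hour 11 and as late as hour 16, giving 16 − 11 = 5 hours of slack.

5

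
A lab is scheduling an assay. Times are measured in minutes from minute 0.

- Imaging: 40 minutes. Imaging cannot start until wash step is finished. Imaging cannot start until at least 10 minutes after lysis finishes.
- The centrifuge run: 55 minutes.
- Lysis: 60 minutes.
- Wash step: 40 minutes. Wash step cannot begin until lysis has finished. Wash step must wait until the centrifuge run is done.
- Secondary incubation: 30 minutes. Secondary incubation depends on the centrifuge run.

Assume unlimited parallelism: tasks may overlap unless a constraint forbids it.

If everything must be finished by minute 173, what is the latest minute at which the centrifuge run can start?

To finish by minute 173, imaging (duration 40) must start no later than minute 133.
Wash step has to be done before imaging (must start by minute 133). That means finishing by minute 133, i.e. starting by 133 − 40 = minute 93.
Nothing follows secondary incubation; the deadline of minute 173 is its only limit. It must start by 173 − 30 = minute 143.
The centrifuge run has several dependents: wash step (must start by minute 93); secondary incubation (must start by minute 143). The earliest of those limits is minute 93, so the centrifuge run must start by 93 − 55 = minute 38.

38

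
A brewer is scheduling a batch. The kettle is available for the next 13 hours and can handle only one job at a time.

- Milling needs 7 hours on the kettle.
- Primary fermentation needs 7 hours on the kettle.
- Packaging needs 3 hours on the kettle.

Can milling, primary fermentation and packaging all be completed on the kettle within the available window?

Running back to back, the jobs need 7 + 7 + 3 = 17 hours on the kettle.
Since 17 > 13, they cannot all fit.

No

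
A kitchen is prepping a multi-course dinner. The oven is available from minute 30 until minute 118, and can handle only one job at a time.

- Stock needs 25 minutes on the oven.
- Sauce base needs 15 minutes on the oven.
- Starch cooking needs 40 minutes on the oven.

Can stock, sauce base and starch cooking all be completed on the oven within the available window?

The oven window is 118 − 30 = 88 minutes.
Running back to back, the jobs need 25 + 15 + 40 = 80 minutes on the oven.
Since 80 ≤ 88, they fit within the window.

Yes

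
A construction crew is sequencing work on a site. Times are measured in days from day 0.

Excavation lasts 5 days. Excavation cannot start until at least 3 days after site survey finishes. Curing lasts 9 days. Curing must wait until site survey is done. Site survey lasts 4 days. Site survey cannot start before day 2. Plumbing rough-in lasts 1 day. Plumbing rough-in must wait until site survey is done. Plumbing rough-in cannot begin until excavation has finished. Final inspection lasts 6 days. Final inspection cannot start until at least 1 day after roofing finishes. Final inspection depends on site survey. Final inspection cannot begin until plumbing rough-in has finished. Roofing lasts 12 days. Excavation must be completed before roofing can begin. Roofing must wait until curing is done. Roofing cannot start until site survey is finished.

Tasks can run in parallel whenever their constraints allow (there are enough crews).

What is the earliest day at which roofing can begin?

15

Site survey waits on its own release at day 2, so it starts at day 2 and finishes at 2 + 4 = day 6.
After site survey (finishes day 6), curing can start at day 6 and finishes at day 15.
Excavation cannot begin until site survey (finishes day 6, plus 3-day gap → day 9). It runs from day 9 to 9 + 5 = day 14.
Roofing waits on excavation (finishes day 14); curing (finishes day 15); site survey (finishes day 6). The latest of these is day 15, which is the earliest roofing can start.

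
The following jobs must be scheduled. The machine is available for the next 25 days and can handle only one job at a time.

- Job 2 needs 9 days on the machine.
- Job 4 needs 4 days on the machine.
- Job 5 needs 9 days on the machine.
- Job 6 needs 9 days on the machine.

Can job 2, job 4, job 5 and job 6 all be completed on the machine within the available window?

Running back to back, the jobs need 9 + 4 + 9 + 9 = 31 days on the machine.
Since 31 > 25, they cannot all fit.

No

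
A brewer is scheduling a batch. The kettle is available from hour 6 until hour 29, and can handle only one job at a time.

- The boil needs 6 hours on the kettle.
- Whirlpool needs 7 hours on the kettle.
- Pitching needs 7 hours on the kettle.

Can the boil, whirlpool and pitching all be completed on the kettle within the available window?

The kettle window is 29 − 6 = 23 hours.
Running back to back, the jobs need 6 + 7 + 7 = 20 hours on the kettle.
Since 20 ≤ 23, they fit within the window.

Yes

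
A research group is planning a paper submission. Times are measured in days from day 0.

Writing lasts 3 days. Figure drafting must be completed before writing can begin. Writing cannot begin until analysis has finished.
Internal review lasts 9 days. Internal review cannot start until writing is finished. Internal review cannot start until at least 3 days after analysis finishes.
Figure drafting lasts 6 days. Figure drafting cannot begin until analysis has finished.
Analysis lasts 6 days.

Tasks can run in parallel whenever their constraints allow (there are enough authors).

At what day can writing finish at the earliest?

15

Analysis has no prerequisites, so it starts at day 0 and finishes at day 6.
Figure drafting waits on analysis (finishes day 6), so it starts at day 6 and finishes at 6 + 6 = day 12.
For writing: figure drafting (finishes day 12); analysis (finishes day 6). Taking the maximum gives a start of day 12, and it finishes at 12 + 3 = day 15.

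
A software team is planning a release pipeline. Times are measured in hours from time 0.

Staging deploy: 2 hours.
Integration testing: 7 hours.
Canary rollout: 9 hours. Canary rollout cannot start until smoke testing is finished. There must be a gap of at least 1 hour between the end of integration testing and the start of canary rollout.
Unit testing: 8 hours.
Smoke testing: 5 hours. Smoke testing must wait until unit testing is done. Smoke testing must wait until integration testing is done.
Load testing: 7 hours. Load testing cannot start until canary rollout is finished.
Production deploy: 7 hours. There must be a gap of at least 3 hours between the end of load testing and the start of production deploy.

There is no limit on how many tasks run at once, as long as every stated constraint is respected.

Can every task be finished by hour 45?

Yes

Staging deploy has no prerequisites, so it starts at hour 0 and finishes at hour 2.
Integration testing can start immediately at hour 0; it finishes at hour 7.
Nothing blocks unit testing, so it runs from hour 0 to hour 8.
Smoke testing has to wait for unit testing (finishes hour 8); integration testing (finishes hour 7). The latest of these is hour 8, so smoke testing runs hour 8 to 8 + 5 = hour 13.
Canary rollout needs all of smoke testing (finishes hour 13); integration testing (finishes hour 7, plus 1-hour gap → hour 8). That puts its earliest start at hour 13; it finishes at 13 + 9 = hour 22.
Load testing cannot begin until canary rollout (finishes hour 22). It runs from hour 22 to 22 + 7 = hour 29.
Production deploy waits on load testing (finishes hour 29, plus 3-hour gap → hour 32), so it starts at hour 32 and finishes at 32 + 7 = hour 39.
Every task is finished by hour 39, which is no later than the deadline of 45, so the schedule is feasible.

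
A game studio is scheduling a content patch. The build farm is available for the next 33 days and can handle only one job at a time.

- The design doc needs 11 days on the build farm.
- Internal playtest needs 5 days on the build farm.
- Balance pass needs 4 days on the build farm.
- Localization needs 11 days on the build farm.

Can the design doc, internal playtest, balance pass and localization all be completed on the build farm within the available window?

Yes

Running back to back, the jobs need 11 + 5 + 4 + 11 = 31 days on the build farm.
Since 31 ≤ 33, they fit within the window.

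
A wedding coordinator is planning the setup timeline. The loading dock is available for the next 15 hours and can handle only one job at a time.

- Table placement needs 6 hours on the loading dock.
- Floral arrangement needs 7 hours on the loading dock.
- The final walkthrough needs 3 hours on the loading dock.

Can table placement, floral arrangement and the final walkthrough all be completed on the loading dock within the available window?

No

Running back to back, the jobs need 6 + 7 + 3 = 16 hours on the loading dock.
Since 16 > 15, they cannot all fit.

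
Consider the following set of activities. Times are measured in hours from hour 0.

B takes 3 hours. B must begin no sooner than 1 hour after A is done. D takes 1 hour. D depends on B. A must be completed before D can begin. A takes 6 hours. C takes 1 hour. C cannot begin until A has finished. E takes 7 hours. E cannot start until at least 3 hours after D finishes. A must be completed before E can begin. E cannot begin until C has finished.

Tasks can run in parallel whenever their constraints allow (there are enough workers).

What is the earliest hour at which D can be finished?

11

A has no prerequisites, so it starts at hour 0 and finishes at hour 6.
B cannot begin until A (finishes hour 6, plus 1-hour gap → hour 7). It runs from hour 7 to 7 + 3 = hour 10.
For D: B (finishes hour 10); A (finishes hour 6). Taking the maximum gives a start of hour 10, and it finishes at 10 + 1 = hour 11.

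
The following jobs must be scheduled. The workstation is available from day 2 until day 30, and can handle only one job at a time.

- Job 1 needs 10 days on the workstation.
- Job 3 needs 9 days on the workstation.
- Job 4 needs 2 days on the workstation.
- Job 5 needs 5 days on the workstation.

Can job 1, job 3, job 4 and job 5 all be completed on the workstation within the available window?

Yes

The workstation window is 30 − 2 = 28 days.
Running back to back, the jobs need 10 + 9 + 2 + 5 = 26 days on the workstation.
Since 26 ≤ 28, they fit within the window.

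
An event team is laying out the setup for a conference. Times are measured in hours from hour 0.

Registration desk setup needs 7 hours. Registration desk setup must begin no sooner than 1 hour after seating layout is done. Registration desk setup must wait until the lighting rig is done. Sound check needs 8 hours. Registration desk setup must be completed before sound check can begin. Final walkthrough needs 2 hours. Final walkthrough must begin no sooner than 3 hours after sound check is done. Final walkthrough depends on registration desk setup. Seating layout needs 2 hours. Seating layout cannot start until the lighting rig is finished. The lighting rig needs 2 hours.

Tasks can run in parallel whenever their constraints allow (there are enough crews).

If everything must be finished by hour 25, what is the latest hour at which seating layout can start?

2

To finish by hour 25, final walkthrough (duration 2) must start no later than hour 23.
Sound check must finish before final walkthrough (must start by hour 23, minus 3-hour gap → hour 20). With an 8-hour duration, sound check must start by 20 − 8 = hour 12.
Registration desk setup has several dependents: sound check (must start by hour 12); final walkthrough (must start by hour 23). The earliest of those limits is hour 12, so registration desk setup must start by 12 − 7 = hour 5.
Seating layout has to be done before registration desk setup (must start by hour 5, minus 1-hour gap → hour 4). That means finishing by hour 4, i.e. starting by 4 − 2 = hour 2.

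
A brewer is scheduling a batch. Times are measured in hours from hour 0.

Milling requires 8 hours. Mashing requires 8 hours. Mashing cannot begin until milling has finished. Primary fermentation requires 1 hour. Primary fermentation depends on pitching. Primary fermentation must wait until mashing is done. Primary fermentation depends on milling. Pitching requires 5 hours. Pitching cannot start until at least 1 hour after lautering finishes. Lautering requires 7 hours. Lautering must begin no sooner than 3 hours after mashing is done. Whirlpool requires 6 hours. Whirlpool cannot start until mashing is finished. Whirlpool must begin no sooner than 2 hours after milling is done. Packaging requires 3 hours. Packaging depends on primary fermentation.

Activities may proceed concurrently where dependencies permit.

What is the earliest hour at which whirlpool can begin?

Milling has no prerequisites, so it starts at hour 0 and finishes at hour 8.
After milling (finishes hour 8), mashing can start at hour 8 and finishes at hour 16.
Whirlpool waits on mashing (finishes hour 16); milling (finishes hour 8, plus 2-hour gap → hour 10). The latest of these is hour 16, which is the earliest whirlpool can start.

16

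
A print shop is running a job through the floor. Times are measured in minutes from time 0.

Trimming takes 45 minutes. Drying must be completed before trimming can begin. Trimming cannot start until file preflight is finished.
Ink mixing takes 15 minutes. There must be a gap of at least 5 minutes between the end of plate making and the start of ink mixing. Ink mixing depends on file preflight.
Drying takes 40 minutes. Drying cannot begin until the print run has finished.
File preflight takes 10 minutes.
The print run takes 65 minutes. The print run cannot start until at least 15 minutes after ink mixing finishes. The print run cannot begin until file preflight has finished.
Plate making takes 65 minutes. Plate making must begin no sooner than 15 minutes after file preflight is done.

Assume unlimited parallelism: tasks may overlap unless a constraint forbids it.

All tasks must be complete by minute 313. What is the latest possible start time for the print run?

To finish by minute 313, trimming (duration 45) must start no later than minute 268.
Since trimming (must start by minute 268) depends on it, drying must finish by minute 268. Backing off its 40-minute duration gives a latest start of minute 228.
The print run has to be done before drying (must start by minute 228). That means finishing by minute 228, i.e. starting by 228 − 65 = minute 163.

163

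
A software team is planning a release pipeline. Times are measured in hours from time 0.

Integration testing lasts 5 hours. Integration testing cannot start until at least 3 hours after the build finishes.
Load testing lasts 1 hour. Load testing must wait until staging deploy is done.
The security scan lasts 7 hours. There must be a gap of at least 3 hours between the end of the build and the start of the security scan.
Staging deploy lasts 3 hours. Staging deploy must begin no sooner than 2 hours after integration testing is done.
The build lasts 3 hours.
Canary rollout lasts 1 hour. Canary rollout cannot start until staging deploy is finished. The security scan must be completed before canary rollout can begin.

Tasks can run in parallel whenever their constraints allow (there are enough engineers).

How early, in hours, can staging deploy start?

The build can start immediately at hour 0; it finishes at hour 3.
Integration testing waits on the build (finishes hour 3, plus 3-hour gap → hour 6), so it starts at hour 6 and finishes at 6 + 5 = hour 11.
Staging deploy waits on integration testing (finishes hour 11, plus 2-hour gap → hour 13), so the earliest it can start is hour 13.

13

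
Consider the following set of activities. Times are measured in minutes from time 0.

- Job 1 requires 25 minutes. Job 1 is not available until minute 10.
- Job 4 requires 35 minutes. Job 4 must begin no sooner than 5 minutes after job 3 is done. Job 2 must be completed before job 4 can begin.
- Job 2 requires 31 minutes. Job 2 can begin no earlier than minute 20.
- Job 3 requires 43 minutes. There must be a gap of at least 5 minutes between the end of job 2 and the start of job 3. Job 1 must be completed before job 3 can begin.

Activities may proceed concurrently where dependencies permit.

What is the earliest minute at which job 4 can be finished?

139

Job 2 waits on its own release at minute 20, so it starts at minute 20 and finishes at 20 + 31 = minute 51.
Job 1 cannot begin until its own release at minute 10. It runs from minute 10 to 10 + 25 = minute 35.
Job 3 has to wait for job 2 (finishes minute 51, plus 5-minute gap → minute 56); job 1 (finishes minute 35). The latest of these is minute 56, so job 3 runs minute 56 to 56 + 43 = minute 99.
Job 4 has to wait for job 3 (finishes minute 99, plus 5-minute gap → minute 104); job 2 (finishes minute 51). The latest of these is minute 104, so job 4 runs minute 104 to 104 + 35 = minute 139.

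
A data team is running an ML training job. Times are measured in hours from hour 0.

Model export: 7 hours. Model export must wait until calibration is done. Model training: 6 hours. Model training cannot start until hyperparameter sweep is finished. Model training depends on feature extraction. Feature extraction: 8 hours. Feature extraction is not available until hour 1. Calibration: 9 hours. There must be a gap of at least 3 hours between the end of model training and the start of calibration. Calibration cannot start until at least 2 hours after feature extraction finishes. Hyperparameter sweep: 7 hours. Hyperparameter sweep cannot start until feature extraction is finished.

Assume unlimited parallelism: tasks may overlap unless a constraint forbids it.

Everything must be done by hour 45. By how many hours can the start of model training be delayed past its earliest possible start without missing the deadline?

4

After its own release at hour 1, feature extraction can start at hour 1 and finishes at hour 9.
Hyperparameter sweep waits on feature extraction (finishes hour 9), so it starts at hour 9 and finishes at 9 + 7 = hour 16.
Model training has to wait for hyperparameter sweep (finishes hour 16); feature extraction (finishes hour 9). The latest of these is hour 16, so model training runs hour 16 to 16 + 6 = hour 22.

Working backward from the deadline:
To finish by hour 45, model export (duration 7) must start no later than hour 38.
Calibration feeds into model export (must start by hour 38); so calibration must finish by hour 38 and therefore start by hour 29.
Model training must finish before calibration (must start by hour 29, minus 3-hour gap → hour 26). With a 6-hour duration, model training must start by 26 − 6 = hour 20.
So model training can start as early as hour 16 and as late as hour 20, giving 20 − 16 = 4 hours of slack.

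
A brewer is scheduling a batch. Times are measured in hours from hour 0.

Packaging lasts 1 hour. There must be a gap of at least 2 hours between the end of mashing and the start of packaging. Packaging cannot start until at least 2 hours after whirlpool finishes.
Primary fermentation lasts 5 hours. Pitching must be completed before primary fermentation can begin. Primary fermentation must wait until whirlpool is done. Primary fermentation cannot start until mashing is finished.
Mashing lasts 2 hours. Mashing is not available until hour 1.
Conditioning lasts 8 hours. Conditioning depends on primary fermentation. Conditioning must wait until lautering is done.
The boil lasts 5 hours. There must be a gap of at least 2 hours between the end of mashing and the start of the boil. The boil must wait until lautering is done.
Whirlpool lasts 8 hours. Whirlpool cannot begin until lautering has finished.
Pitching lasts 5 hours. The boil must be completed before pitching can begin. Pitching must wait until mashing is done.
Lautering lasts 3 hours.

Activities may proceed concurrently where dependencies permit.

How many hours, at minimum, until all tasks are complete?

Lautering has no prerequisites, so it starts at hour 0 and finishes at hour 3.
After lautering (finishes hour 3), whirlpool can start at hour 3 and finishes at hour 11.
After its own release at hour 1, mashing can start at hour 1 and finishes at hour 3.
Packaging has to wait for mashing (finishes hour 3, plus 2-hour gap → hour 5); whirlpool (finishes hour 11, plus 2-hour gap → hour 13). The latest of these is hour 13, so packaging runs hour 13 to 13 + 1 = hour 14.
The boil cannot start until mashing (finishes hour 3, plus 2-hour gap → hour 5); lautering (finishes hour 3). The controlling bound is hour 5, so the boil finishes at 5 + 5 = hour 10.
Pitching cannot start until the boil (finishes hour 10); mashing (finishes hour 3). The controlling bound is hour 10, so pitching finishes at 10 + 5 = hour 15.
Primary fermentation cannot start until pitching (finishes hour 15); whirlpool (finishes hour 11); mashing (finishes hour 3). The controlling bound is hour 15, so primary fermentation finishes at 15 + 5 = hour 20.
For conditioning: primary fermentation (finishes hour 20); lautering (finishes hour 3). Taking the maximum gives a start of hour 20, and it finishes at 20 + 8 = hour 28.
All tasks are finished once the last one completes. Finish times: Mashing at 3, Lautering at 3, The boil at 10, Whirlpool at 11, Pitching at 15, Primary fermentation at 20, Conditioning at 28, Packaging at 14. The latest is hour 28.

28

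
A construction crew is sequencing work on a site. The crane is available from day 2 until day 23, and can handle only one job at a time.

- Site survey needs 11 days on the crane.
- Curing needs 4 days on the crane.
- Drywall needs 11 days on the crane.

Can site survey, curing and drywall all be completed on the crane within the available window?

No

The crane window is 23 − 2 = 21 days.
Running back to back, the jobs need 11 + 4 + 11 = 26 days on the crane.
Since 26 > 21, they cannot all fit.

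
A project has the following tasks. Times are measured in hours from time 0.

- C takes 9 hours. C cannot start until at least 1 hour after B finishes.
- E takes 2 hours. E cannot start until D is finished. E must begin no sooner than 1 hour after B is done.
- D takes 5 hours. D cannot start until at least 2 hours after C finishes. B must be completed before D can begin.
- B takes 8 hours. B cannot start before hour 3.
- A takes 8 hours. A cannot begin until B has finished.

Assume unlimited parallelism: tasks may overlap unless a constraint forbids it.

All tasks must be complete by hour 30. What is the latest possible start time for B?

3

A must finish by hour 30; it takes 8 hours, so it must start by 30 − 8 = hour 22.
Nothing follows E; the deadline of hour 30 is its only limit. It must start by 30 − 2 = hour 28.
D has to be done before E (must start by hour 28). That means finishing by hour 28, i.e. starting by 28 − 5 = hour 23.
C must finish before D (must start by hour 23, minus 2-hour gap → hour 21). With a 9-hour duration, C must start by 21 − 9 = hour 12.
B feeds A (must start by hour 22); C (must start by hour 12, minus 1-hour gap → hour 11); D (must start by hour 23); E (must start by hour 28, minus 1-hour gap → hour 27). Taking the minimum, B must finish by hour 11 and start by 11 − 8 = hour 3.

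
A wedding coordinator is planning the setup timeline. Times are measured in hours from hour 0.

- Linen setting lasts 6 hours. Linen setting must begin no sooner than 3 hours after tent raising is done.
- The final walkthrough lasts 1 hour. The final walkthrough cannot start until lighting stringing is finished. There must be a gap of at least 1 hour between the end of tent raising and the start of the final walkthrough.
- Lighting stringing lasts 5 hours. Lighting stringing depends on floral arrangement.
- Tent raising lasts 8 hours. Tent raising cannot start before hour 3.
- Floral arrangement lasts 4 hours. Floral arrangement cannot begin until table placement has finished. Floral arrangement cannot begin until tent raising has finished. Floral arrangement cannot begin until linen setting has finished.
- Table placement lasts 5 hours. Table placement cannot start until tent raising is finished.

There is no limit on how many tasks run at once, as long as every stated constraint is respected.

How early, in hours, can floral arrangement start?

After its own release at hour 3, tent raising can start at hour 3 and finishes at hour 11.
Linen setting cannot begin until tent raising (finishes hour 11, plus 3-hour gap → hour 14). It runs from hour 14 to 14 + 6 = hour 20.
Table placement cannot begin until tent raising (finishes hour 11). It runs from hour 11 to 11 + 5 = hour 16.
Floral arrangement waits on table placement (finishes hour 16); tent raising (finishes hour 11); linen setting (finishes hour 20). The latest of these is hour 20, which is the earliest floral arrangement can start.

20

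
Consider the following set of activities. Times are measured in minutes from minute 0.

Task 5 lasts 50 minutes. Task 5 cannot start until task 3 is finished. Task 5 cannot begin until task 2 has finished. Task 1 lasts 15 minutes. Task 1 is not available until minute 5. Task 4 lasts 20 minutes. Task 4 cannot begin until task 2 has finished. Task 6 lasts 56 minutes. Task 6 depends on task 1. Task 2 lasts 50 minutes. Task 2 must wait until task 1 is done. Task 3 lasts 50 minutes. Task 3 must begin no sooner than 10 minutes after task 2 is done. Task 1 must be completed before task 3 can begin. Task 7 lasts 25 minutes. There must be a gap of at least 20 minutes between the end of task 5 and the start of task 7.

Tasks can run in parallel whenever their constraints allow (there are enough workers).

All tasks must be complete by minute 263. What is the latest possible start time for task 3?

118

To finish by minute 263, task 7 (duration 25) must start no later than minute 238.
Since task 7 (must start by minute 238, minus 20-minute gap → minute 218) depends on it, task 5 must finish by minute 218. Backing off its 50-minute duration gives a latest start of minute 168.
Task 3 must finish before task 5 (must start by minute 168). With a 50-minute duration, task 3 must start by 168 − 50 = minute 118.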